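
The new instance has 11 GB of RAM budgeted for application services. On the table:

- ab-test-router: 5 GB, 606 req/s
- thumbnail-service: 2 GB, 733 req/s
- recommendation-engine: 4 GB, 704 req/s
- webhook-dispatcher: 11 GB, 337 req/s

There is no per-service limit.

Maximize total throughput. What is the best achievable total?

3665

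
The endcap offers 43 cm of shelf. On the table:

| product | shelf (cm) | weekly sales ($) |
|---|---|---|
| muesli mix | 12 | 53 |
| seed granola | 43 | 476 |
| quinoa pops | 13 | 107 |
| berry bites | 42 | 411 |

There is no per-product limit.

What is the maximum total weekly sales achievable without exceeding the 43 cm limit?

Best packing: seed granola — 43 cm, 476 total.
Nothing else within 43 cm beats 476.

476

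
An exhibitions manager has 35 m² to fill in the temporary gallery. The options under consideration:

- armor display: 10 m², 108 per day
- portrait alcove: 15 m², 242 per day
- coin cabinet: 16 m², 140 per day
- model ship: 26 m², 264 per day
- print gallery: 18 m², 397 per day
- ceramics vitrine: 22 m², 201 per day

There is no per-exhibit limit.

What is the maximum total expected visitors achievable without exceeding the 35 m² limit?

Ranking by ratio (expected visitors/m²): print gallery 22.06, portrait alcove 16.13, armor display 10.80, model ship 10.15.
Taking portrait alcove + print gallery: 33 m² used, 639 in expected visitors.
No other feasible combination exceeds 639.

639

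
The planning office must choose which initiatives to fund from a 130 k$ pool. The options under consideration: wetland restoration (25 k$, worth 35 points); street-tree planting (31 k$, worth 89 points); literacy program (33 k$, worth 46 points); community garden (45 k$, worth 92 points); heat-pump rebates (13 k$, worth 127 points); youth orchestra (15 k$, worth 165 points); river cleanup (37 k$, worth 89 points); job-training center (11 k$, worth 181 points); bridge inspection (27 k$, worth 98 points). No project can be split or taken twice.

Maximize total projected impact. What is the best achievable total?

706

Density check — job-training center 16.45, youth orchestra 11.00, heat-pump rebates 9.77 are the best per k$.
The ratio heuristic lands on wetland restoration + street-tree planting + heat-pump rebates + youth orchestra + job-training center + bridge inspection (695) but leaves 8 k$ idle.
Dropping wetland restoration frees 25 k$; slotting in literacy program (33 k$) lifts the total to 706 at 130 k$.
Every other selection either busts 130 k$ or fails to beat 706.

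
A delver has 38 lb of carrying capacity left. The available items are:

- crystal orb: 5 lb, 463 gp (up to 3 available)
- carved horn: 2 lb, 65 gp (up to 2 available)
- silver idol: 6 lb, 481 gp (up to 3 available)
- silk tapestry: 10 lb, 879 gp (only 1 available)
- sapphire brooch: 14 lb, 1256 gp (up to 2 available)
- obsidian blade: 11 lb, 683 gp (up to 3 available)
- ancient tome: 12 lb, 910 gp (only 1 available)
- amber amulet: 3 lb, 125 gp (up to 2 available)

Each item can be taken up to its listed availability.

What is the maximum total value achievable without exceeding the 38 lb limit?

A density-first pass picks 3×crystal orb + silver idol + sapphire brooch + amber amulet — 3251 at 38 lb.
Replace crystal orb and silver idol and amber amulet with sapphire brooch: the trade gains 187 net, giving 3438 at 38 lb.
Nothing else within 38 lb beats 3438.

3438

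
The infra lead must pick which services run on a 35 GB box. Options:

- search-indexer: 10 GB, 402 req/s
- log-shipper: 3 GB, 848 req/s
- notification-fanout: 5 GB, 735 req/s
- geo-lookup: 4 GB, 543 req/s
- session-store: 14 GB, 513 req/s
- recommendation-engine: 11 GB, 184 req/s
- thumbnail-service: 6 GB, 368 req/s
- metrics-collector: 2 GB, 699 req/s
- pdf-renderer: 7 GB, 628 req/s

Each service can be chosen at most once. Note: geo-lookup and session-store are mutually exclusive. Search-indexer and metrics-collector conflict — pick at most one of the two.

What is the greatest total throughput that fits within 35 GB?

3821

Log-shipper + notification-fanout + geo-lookup + thumbnail-service + metrics-collector + pdf-renderer uses 27 of the 35 GB and totals 3821.
Nothing else feasible within 35 GB beats 3821.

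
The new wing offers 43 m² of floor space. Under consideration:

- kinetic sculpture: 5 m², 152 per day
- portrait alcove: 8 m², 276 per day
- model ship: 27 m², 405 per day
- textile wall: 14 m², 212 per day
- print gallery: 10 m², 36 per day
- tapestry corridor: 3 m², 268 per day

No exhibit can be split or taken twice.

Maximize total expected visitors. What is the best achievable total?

Greedy by ratio would take kinetic sculpture + portrait alcove + textile wall + print gallery + tapestry corridor: 40 m² used, total 944.
Dropping textile wall and print gallery frees 24 m²; slotting in model ship (27 m²) lifts the total to 1101 at 43 m².
Nothing else within 43 m² beats 1101.

1101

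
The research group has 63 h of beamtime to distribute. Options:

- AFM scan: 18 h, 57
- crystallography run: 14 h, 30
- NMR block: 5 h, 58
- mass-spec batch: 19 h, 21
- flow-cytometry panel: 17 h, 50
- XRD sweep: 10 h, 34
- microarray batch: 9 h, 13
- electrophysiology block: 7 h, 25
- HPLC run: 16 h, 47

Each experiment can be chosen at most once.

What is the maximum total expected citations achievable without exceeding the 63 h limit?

237

The ratio heuristic lands on AFM scan + NMR block + flow-cytometry panel + XRD sweep + electrophysiology block (224) but leaves 6 h idle.
The 10 h tied up in XRD sweep is better spent on HPLC run — total rises to 237 (63 h).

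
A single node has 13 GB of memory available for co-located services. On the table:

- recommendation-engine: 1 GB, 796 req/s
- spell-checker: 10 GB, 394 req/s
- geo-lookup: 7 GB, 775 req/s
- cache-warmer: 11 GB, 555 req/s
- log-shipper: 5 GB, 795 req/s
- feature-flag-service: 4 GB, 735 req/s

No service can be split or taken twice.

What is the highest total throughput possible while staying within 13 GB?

2366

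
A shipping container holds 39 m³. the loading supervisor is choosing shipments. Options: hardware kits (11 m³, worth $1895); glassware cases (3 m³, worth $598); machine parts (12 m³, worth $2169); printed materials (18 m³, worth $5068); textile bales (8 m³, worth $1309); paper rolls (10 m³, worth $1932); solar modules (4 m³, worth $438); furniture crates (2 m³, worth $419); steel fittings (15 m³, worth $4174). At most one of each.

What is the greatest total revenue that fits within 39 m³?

10259

Density check — printed materials 281.56, steel fittings 278.27, furniture crates 209.50 are the best per m³.
Glassware cases + printed materials + furniture crates + steel fittings uses 38 of the 39 m³ and totals 10259.
An exhaustive check of the 512 subsets confirms 10259.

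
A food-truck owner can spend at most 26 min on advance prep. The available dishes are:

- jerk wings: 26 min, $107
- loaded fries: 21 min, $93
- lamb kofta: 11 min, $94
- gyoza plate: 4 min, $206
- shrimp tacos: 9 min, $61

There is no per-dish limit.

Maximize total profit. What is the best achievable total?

1236

Taking 6×gyoza plate: 24 min used, 1236 in profit.
Nothing else within 26 min beats 1236.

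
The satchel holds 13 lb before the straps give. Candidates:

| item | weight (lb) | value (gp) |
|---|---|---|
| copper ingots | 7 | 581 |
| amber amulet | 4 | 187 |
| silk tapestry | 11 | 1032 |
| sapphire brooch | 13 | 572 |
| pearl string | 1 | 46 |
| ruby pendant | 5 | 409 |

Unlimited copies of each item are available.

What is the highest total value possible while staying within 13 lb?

1124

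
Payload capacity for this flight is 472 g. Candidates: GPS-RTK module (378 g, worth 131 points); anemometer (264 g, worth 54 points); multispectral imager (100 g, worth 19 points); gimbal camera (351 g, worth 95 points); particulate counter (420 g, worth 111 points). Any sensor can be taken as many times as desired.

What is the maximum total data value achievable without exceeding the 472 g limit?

By data value per g: GPS-RTK module 0.35, gimbal camera 0.27, particulate counter 0.26 lead.
Taking GPS-RTK module: 378 g used, 131 in data value.
The spare 94 g is too small for any remaining sensor, and no exchange beats 131.

131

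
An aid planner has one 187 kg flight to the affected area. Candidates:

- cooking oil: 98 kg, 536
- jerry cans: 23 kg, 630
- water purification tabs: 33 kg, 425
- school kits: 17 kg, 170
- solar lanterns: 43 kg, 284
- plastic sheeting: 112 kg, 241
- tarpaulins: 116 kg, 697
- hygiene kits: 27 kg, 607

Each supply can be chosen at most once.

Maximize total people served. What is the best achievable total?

2198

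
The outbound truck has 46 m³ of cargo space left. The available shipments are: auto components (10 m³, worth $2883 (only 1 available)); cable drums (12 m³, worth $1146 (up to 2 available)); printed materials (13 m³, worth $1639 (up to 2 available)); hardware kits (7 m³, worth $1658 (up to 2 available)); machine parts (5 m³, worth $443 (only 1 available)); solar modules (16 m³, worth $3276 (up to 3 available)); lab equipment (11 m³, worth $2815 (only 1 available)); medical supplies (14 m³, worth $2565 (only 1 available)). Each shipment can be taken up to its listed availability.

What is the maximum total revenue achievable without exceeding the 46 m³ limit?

10632

By revenue per m³: auto components 288.30, lab equipment 255.91, hardware kits 236.86 lead.
A density-first pass picks auto components + 2×hardware kits + machine parts + lab equipment — 9457 at 40 m³.
Dropping hardware kits and machine parts frees 12 m³; slotting in solar modules (16 m³) lifts the total to 10632 at 44 m³.
Nothing else within 46 m³ beats 10632.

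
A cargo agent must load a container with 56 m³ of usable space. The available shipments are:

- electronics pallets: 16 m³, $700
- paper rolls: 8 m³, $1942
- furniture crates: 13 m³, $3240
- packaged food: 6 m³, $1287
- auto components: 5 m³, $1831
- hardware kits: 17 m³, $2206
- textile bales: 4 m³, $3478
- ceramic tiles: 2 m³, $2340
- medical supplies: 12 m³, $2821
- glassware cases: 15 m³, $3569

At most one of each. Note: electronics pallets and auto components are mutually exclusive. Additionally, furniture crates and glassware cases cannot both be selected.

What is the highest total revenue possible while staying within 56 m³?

17268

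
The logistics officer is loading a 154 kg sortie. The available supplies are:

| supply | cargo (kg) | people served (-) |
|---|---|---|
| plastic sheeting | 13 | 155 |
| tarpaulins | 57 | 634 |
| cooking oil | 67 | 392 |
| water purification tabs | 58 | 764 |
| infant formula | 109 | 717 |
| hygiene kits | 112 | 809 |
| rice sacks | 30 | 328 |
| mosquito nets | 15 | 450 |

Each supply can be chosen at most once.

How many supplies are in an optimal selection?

4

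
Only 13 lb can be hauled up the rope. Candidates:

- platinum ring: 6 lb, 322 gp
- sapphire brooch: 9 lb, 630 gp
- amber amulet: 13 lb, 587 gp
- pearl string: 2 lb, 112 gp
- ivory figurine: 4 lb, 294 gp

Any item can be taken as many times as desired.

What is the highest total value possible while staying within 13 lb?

924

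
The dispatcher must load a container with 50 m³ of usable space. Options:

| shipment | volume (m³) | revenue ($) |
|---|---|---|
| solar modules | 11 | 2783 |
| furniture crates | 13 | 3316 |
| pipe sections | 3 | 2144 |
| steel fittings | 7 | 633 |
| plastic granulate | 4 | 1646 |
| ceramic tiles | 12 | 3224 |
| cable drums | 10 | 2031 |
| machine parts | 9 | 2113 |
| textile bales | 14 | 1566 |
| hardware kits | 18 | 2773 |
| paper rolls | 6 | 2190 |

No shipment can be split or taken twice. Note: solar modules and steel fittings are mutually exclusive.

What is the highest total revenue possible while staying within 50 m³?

15303

Ranking by ratio (revenue/m³): pipe sections 714.67, plastic granulate 411.50, paper rolls 365.00, ceramic tiles 268.67.
Best packing: solar modules + furniture crates + pipe sections + plastic granulate + ceramic tiles + paper rolls — 49 m³, 15303 total.
Runner-up furniture crates + pipe sections + plastic granulate + ceramic tiles + machine parts + paper rolls tops out at 14633.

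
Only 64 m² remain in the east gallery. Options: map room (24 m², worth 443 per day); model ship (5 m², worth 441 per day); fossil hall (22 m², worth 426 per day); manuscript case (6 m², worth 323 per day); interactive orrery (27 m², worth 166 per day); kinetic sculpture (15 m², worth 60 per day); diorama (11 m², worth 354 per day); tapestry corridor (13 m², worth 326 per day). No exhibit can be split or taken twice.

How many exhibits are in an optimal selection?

Optimal total is 1887.
map room + model ship + manuscript case + diorama + tapestry corridor hits 1887 at 59 m².
Any selection reaching 1887 contains exactly 5 exhibits.

5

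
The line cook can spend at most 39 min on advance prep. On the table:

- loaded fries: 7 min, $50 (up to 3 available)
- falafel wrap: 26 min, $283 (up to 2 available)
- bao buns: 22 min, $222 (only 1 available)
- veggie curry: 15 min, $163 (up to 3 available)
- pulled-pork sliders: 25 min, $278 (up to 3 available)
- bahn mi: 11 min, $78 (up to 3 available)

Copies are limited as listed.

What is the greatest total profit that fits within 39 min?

Taking the top-ratio dishes first gives 2×loaded fries + pulled-pork sliders for 378 (39 min).
Replace 2×loaded fries and pulled-pork sliders with bao buns + veggie curry: the trade gains 7 net, giving 385 at 37 min.
The spare 2 min is too small for any remaining dish, and no exchange beats 385.

385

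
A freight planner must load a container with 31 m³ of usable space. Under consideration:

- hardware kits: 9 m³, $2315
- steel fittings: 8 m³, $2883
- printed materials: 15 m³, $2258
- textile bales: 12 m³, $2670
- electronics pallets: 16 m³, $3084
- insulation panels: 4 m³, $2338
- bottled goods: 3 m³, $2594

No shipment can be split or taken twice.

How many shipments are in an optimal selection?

4

The maximum revenue within 31 m³ is 10899.
One optimal bundle: steel fittings + electronics pallets + insulation panels + bottled goods (31 m³).
Any selection reaching 10899 contains exactly 4 shipments.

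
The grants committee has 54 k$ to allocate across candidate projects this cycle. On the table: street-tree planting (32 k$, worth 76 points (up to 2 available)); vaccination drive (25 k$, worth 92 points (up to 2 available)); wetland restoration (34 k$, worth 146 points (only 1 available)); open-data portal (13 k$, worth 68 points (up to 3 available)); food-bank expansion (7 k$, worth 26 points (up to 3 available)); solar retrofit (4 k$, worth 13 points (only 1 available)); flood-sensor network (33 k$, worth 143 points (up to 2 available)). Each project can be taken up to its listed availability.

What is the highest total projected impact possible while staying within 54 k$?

256

The ratio ordering already packs tightly: 3×open-data portal + 2×food-bank expansion, 53 k$, 256.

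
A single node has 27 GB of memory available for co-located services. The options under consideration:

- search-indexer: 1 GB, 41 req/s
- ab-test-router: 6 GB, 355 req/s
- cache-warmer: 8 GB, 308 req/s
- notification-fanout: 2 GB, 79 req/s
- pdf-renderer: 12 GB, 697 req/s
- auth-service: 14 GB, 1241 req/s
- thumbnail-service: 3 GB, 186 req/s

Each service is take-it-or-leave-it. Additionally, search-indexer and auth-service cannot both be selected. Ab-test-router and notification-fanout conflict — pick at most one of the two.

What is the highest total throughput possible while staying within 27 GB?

1938

Density check — auth-service 88.64, thumbnail-service 62.00, ab-test-router 59.17, pdf-renderer 58.08 are the best per GB.
Pdf-renderer + auth-service uses 26 of the 27 GB and totals 1938.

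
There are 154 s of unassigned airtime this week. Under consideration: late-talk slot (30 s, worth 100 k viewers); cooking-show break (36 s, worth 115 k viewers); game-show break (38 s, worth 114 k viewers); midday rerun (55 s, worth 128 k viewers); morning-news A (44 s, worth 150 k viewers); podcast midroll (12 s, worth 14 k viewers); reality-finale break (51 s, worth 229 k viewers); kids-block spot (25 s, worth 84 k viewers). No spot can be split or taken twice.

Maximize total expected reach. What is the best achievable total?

563

The ratio ordering already packs tightly: late-talk slot + morning-news A + reality-finale break + kids-block spot, 150 s, 563.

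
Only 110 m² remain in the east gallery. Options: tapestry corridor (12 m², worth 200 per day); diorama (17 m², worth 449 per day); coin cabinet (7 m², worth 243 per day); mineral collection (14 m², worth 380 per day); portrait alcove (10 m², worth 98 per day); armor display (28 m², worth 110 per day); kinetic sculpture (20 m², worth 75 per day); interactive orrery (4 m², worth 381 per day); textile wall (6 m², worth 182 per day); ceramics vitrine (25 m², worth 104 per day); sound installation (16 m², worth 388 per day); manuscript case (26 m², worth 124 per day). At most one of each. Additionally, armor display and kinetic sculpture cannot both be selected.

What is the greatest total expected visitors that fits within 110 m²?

Density check — interactive orrery 95.25, coin cabinet 34.71, textile wall 30.33, mineral collection 27.14 are the best per m².
Best packing: tapestry corridor + diorama + coin cabinet + mineral collection + portrait alcove + kinetic sculpture + interactive orrery + textile wall + sound installation — 106 m², 2396 total.

2396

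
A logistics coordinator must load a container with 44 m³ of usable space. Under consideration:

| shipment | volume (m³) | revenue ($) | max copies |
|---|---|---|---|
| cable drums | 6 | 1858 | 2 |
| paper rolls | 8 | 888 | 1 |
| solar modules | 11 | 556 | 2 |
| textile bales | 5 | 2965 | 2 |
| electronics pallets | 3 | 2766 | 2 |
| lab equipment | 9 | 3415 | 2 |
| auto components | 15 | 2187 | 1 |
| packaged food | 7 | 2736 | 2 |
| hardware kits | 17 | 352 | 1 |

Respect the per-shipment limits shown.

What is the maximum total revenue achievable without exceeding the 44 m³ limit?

21329

A density-first pass picks 2×textile bales + 2×electronics pallets + lab equipment + 2×packaged food — 20349 at 39 m³.
The 7 m³ tied up in packaged food is better spent on 2×cable drums — total rises to 21329 (44 m³).
Nothing else within 44 m³ beats 21329.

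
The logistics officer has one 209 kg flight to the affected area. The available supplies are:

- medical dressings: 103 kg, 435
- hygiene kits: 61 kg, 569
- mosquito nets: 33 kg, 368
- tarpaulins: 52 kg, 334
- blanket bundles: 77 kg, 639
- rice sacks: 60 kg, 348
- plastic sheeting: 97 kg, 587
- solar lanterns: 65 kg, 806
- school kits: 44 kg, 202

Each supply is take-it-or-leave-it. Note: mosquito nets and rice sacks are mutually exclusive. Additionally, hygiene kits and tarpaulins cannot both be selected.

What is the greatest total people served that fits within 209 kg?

Taking the top-ratio supplies first gives hygiene kits + mosquito nets + solar lanterns + school kits for 1945 (203 kg).
The 77 kg tied up in mosquito nets and school kits is better spent on blanket bundles — total rises to 2014 (203 kg).
That's the maximum — no feasible swap from here does better than 2014.

2014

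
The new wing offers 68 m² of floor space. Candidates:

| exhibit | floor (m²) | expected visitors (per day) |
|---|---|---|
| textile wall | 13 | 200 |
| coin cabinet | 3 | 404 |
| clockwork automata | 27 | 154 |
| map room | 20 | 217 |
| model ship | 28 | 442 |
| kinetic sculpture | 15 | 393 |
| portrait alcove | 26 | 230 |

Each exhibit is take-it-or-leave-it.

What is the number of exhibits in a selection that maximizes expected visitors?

4

Best achievable expected visitors is 1456.
For example coin cabinet + map room + model ship + kinetic sculpture achieves it, using 66 m².
Every optimal selection uses 4 exhibits.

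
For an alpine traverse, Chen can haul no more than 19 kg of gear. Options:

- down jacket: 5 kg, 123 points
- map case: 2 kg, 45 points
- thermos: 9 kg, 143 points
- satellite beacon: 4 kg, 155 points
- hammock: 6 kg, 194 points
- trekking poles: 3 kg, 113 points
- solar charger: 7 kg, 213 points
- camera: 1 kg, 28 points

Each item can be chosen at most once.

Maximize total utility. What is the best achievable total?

613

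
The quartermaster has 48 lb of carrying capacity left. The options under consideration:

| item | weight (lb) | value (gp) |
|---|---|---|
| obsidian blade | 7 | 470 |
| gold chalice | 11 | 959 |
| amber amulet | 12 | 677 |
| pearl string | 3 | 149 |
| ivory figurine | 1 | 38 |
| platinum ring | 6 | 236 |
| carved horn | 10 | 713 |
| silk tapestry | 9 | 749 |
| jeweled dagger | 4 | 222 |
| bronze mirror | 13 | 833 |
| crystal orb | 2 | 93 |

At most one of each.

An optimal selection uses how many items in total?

6

Optimal total is 3514.
One optimal bundle: gold chalice + ivory figurine + carved horn + silk tapestry + jeweled dagger + bronze mirror (48 lb).
Any selection reaching 3514 contains exactly 6 items.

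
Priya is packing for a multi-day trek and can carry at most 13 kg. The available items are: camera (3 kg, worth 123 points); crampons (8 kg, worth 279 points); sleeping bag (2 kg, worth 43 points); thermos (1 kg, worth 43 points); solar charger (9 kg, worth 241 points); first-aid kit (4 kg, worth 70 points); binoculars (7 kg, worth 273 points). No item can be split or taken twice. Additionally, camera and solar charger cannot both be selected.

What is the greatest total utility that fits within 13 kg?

Ranking by ratio (utility/kg): thermos 43.00, camera 41.00, binoculars 39.00, crampons 34.88.
Taking camera + sleeping bag + thermos + binoculars: 13 kg used, 482 in utility.
Next best is camera + crampons + sleeping bag at 445 (13 kg) — short by 37.

482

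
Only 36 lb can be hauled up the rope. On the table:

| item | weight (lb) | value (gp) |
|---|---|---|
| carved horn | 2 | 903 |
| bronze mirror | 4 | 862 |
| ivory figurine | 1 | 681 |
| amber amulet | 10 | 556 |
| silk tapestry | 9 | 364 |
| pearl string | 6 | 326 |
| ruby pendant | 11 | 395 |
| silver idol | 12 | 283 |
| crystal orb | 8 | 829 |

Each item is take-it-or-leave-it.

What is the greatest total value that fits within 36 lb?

4226

A density-first pass picks carved horn + bronze mirror + ivory figurine + amber amulet + pearl string + crystal orb — 4157 at 31 lb.
The 6 lb tied up in pearl string is better spent on ruby pendant — total rises to 4226 (36 lb).
That's the maximum — no swap from here does better than 4226.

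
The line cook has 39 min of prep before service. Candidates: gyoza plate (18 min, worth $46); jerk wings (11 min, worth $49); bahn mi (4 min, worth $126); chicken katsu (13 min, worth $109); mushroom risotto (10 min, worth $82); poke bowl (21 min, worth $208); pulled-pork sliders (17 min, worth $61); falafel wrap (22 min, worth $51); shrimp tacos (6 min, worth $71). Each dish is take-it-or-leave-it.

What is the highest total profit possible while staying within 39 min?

443

Ranking by ratio (profit/min): bahn mi 31.50, shrimp tacos 11.83, poke bowl 9.90, chicken katsu 8.38.
Taking the top-ratio dishes first gives bahn mi + poke bowl + shrimp tacos for 405 (31 min).
The 6 min tied up in shrimp tacos is better spent on chicken katsu — total rises to 443 (38 min).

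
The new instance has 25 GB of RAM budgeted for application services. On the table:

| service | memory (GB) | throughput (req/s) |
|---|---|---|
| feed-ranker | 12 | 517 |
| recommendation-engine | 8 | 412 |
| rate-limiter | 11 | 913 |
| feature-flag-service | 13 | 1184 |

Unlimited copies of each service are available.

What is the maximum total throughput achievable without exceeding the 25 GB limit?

Density check — feature-flag-service 91.08, rate-limiter 83.00, recommendation-engine 51.50 are the best per GB.
Best packing: rate-limiter + feature-flag-service — 24 GB, 2097 total.
No other feasible combination exceeds 2097.

2097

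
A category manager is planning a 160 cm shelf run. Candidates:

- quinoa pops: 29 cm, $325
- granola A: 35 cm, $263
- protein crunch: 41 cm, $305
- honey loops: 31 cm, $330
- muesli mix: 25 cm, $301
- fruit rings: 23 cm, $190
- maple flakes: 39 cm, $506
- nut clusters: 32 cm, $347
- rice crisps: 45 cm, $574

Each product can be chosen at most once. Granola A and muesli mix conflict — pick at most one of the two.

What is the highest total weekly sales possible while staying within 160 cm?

The ratio heuristic lands on quinoa pops + muesli mix + maple flakes + rice crisps (1706) but leaves 22 cm idle.
The 45 cm tied up in rice crisps is better spent on honey loops + nut clusters — total rises to 1809 (156 cm).
Runner-up quinoa pops + honey loops + fruit rings + nut clusters + rice crisps tops out at 1766.

1809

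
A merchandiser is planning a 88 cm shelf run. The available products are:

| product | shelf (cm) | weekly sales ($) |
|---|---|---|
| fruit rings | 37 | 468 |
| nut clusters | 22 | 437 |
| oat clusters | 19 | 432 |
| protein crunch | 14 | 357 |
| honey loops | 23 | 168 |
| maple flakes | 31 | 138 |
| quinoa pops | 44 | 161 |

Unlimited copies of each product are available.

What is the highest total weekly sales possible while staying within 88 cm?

2142

By weekly sales per cm: protein crunch 25.50, oat clusters 22.74, nut clusters 19.86, fruit rings 12.65 lead.
Taking 6×protein crunch: 84 cm used, 2142 in weekly sales.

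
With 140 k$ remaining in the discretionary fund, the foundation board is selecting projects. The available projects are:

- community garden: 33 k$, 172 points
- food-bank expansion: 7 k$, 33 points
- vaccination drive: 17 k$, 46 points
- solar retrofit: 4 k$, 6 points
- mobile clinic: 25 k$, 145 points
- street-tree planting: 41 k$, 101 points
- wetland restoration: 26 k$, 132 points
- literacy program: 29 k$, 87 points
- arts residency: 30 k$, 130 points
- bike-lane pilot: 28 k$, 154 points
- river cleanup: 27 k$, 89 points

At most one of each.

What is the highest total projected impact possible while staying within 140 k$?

692

Density check — mobile clinic 5.80, bike-lane pilot 5.50, community garden 5.21, wetland restoration 5.08 are the best per k$.
Greedy by ratio would take community garden + food-bank expansion + vaccination drive + solar retrofit + mobile clinic + wetland restoration + bike-lane pilot: 140 k$ used, total 688.
Dropping food-bank expansion and vaccination drive and solar retrofit frees 28 k$; slotting in river cleanup (27 k$) lifts the total to 692 at 139 k$.
Runner-up community garden + food-bank expansion + vaccination drive + solar retrofit + mobile clinic + wetland restoration + bike-lane pilot tops out at 688.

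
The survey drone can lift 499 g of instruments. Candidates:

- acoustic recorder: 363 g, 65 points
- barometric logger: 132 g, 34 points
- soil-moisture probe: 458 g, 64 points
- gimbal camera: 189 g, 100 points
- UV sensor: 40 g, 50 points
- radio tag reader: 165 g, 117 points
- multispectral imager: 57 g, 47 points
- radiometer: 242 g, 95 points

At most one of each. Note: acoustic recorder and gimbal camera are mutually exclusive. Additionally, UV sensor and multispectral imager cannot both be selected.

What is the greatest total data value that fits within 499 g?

Taking gimbal camera + UV sensor + radio tag reader: 394 g used, 267 in data value.
Next best is gimbal camera + radio tag reader + multispectral imager at 264 (411 g) — short by 3.

267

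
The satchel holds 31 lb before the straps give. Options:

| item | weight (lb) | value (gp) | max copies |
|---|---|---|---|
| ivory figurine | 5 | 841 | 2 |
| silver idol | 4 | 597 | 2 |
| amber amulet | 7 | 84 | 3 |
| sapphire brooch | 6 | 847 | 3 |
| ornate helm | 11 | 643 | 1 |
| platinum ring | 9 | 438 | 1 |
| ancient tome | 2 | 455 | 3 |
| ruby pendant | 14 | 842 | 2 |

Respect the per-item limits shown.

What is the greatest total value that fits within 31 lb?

Density check — ancient tome 227.50, ivory figurine 168.20, silver idol 149.25, sapphire brooch 141.17 are the best per lb.
A density-first pass picks 2×ivory figurine + 2×silver idol + sapphire brooch + 3×ancient tome — 5088 at 30 lb.
Replace ivory figurine with sapphire brooch: the trade gains 6 net, giving 5094 at 31 lb.

5094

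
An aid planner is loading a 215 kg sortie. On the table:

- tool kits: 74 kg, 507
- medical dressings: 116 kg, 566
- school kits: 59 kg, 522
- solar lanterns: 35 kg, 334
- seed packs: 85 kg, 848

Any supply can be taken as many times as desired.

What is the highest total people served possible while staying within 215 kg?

2038

Ranking by ratio (people served/kg): seed packs 9.98, solar lanterns 9.54, school kits 8.85, tool kits 6.85.
Taking the top-ratio supplies first gives solar lanterns + 2×seed packs for 2030 (205 kg).
Dropping seed packs frees 85 kg; slotting in school kits + solar lanterns (94 kg) lifts the total to 2038 at 214 kg.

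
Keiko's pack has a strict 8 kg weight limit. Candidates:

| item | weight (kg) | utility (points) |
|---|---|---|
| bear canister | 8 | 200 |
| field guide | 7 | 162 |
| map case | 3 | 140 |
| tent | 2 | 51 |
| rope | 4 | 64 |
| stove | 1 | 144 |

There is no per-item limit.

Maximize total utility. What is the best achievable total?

1152

The ratio ordering already packs tightly: 8×stove, 8 kg, 1152.
Every other selection either busts 8 kg or fails to beat 1152.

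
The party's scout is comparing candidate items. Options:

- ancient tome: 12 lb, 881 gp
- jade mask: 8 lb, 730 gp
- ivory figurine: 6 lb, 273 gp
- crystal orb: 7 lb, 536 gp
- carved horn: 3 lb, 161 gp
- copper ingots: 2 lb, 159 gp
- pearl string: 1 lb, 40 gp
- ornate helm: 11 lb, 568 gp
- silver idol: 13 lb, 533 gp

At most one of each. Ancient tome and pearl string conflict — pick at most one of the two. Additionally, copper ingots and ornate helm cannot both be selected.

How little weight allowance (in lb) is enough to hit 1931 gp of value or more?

25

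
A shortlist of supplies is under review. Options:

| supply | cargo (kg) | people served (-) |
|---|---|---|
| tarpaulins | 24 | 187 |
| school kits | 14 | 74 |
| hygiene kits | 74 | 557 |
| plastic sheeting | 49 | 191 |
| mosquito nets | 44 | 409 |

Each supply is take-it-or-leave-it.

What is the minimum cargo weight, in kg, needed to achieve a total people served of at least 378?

44

Minimise kg subject to total people served ≥ 378.
mosquito nets reaches 409 using 44 kg.
Below 44 kg the best achievable stays under 378.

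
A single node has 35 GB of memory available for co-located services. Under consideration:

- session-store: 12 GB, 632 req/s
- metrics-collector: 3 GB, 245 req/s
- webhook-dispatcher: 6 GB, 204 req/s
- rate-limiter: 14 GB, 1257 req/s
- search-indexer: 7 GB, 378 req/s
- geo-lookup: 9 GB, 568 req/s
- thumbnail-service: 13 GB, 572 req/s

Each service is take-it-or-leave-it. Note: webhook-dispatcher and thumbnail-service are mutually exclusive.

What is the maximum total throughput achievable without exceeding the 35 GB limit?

Greedy by ratio would take metrics-collector + rate-limiter + search-indexer + geo-lookup: 33 GB used, total 2448.
Replace metrics-collector and search-indexer with session-store: the trade gains 9 net, giving 2457 at 35 GB.
Next best is metrics-collector + rate-limiter + search-indexer + geo-lookup at 2448 (33 GB) — short by 9.

2457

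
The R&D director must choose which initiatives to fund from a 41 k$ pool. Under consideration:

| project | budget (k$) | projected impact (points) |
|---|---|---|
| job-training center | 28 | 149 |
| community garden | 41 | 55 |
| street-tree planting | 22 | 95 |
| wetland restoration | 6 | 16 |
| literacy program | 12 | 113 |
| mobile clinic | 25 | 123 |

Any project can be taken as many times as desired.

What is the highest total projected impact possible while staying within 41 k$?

339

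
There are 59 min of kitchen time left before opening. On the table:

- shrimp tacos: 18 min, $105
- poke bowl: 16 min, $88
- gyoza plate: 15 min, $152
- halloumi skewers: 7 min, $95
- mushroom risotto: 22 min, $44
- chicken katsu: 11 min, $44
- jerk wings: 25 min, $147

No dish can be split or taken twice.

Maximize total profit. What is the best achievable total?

440

Ranking by ratio (profit/min): halloumi skewers 13.57, gyoza plate 10.13, jerk wings 5.88, shrimp tacos 5.83.
Greedy by ratio would take gyoza plate + halloumi skewers + chicken katsu + jerk wings: 58 min used, total 438.
Dropping chicken katsu and jerk wings frees 36 min; slotting in shrimp tacos + poke bowl (34 min) lifts the total to 440 at 56 min.
Runner-up gyoza plate + halloumi skewers + chicken katsu + jerk wings tops out at 438.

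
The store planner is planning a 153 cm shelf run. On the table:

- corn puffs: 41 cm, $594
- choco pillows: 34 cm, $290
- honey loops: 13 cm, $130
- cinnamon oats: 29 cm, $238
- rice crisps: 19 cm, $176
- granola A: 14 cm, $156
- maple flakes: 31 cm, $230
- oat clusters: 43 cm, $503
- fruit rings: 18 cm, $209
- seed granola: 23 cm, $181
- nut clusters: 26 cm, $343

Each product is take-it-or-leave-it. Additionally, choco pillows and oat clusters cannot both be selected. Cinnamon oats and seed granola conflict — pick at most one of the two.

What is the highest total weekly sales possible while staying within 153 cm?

Greedy by ratio would take corn puffs + granola A + oat clusters + fruit rings + nut clusters: 142 cm used, total 1805.
The 18 cm tied up in fruit rings is better spent on cinnamon oats — total rises to 1834 (153 cm).
The closest alternative, corn puffs + oat clusters + fruit rings + seed granola + nut clusters, reaches only 1830.

1834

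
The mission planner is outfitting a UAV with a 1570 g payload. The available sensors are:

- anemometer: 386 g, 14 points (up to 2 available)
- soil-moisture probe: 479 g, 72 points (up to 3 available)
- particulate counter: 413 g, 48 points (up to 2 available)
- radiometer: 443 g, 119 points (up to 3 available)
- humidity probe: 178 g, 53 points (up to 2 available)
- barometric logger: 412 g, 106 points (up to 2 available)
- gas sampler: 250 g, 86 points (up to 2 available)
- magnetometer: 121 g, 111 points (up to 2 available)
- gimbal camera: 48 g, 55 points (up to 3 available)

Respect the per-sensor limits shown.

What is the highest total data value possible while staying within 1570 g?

731

Filling by ratio: 2×humidity probe + 2×gas sampler + 2×magnetometer + 3×gimbal camera for 665, with 328 g left unused.
The 178 g tied up in humidity probe is better spent on radiometer — total rises to 731 (1507 g).
No other feasible combination exceeds 731.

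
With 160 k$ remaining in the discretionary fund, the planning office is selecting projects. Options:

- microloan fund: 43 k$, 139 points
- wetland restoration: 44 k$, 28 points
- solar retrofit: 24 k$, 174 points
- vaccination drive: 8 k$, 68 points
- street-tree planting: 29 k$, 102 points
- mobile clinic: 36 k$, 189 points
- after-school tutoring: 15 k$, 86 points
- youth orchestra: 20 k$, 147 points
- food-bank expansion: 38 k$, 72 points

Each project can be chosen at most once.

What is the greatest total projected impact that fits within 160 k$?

Greedy by ratio would take solar retrofit + vaccination drive + street-tree planting + mobile clinic + after-school tutoring + youth orchestra: 132 k$ used, total 766.
Dropping after-school tutoring frees 15 k$; slotting in microloan fund (43 k$) lifts the total to 819 at 160 k$.
No other feasible combination exceeds 819.

819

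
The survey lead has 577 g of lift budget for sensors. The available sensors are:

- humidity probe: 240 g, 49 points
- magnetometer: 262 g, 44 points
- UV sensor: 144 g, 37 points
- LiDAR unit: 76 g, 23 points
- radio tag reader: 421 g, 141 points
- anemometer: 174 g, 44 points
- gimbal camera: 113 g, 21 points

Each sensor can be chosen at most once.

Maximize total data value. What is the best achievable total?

By data value per g: radio tag reader 0.33, LiDAR unit 0.30, UV sensor 0.26, anemometer 0.25 lead.
Greedy by ratio would take LiDAR unit + radio tag reader: 497 g used, total 164.
Dropping LiDAR unit frees 76 g; slotting in UV sensor (144 g) lifts the total to 178 at 565 g.

178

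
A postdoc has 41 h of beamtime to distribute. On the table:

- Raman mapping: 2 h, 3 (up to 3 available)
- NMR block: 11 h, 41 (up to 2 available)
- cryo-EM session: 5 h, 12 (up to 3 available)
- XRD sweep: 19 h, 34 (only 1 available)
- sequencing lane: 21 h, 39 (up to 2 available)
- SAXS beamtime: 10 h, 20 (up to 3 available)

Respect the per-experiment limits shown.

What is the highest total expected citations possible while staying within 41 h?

124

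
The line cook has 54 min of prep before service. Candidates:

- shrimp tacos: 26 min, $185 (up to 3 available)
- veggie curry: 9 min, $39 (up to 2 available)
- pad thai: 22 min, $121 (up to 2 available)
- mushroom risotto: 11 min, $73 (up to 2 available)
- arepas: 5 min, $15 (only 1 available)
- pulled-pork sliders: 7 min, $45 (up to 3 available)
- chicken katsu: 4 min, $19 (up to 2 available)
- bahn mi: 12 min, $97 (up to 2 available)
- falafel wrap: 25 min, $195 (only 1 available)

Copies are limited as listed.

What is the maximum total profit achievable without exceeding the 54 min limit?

408

Chicken katsu + 2×bahn mi + falafel wrap uses 53 of the 54 min and totals 408.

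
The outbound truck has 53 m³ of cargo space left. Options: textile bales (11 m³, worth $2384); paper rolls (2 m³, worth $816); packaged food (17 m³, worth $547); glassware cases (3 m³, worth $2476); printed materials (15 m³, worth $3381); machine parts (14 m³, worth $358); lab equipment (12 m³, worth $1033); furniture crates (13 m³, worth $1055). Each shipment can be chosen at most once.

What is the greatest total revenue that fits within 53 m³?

10112

Filling by ratio: textile bales + paper rolls + glassware cases + printed materials + lab equipment for 10090, with 10 m³ left unused.
The 12 m³ tied up in lab equipment is better spent on furniture crates — total rises to 10112 (44 m³).
The closest alternative, textile bales + paper rolls + glassware cases + printed materials + lab equipment, reaches only 10090.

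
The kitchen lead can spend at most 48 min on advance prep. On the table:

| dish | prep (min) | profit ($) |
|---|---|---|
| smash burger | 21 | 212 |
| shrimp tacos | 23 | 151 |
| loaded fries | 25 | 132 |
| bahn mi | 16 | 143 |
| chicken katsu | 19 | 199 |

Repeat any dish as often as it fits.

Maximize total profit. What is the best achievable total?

429

Filling by ratio: 2×chicken katsu for 398, with 10 min left unused.
The 38 min tied up in 2×chicken katsu is better spent on 3×bahn mi — total rises to 429 (48 min).
No other feasible combination exceeds 429.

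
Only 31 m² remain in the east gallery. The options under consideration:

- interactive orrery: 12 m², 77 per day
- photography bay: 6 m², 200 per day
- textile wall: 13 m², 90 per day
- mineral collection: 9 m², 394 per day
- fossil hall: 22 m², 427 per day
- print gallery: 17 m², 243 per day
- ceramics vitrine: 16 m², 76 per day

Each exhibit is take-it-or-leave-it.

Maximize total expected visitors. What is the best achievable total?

Filling by ratio: photography bay + textile wall + mineral collection for 684, with 3 m² left unused.
The 19 m² tied up in photography bay and textile wall is better spent on fossil hall — total rises to 821 (31 m²).

821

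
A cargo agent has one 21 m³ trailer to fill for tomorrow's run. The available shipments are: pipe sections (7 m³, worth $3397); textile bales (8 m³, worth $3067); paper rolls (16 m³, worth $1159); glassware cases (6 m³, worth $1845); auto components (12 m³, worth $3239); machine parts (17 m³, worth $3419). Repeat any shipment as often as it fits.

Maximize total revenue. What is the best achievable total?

10191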